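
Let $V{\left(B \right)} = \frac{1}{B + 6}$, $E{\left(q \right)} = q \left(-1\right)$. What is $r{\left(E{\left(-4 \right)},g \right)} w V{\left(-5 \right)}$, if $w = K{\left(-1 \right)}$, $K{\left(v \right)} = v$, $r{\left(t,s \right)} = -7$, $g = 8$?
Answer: $7$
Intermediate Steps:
$E{\left(q \right)} = - q$
$w = -1$
$V{\left(B \right)} = \frac{1}{6 + B}$
$r{\left(E{\left(-4 \right)},g \right)} w V{\left(-5 \right)} = \frac{\left(-7\right) \left(-1\right)}{6 - 5} = \frac{7}{1} = 7 \cdot 1 = 7$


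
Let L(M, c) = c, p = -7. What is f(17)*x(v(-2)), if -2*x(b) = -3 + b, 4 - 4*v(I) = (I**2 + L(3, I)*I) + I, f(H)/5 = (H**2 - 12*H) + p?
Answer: 1365/2 ≈ 682.50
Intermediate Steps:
f(H) = -35 - 60*H + 5*H**2 (f(H) = 5*((H**2 - 12*H) - 7) = 5*(-7 + H**2 - 12*H) = -35 - 60*H + 5*H**2)
v(I) = 1 - I**2/2 - I/4 (v(I) = 1 - ((I**2 + I*I) + I)/4 = 1 - ((I**2 + I**2) + I)/4 = 1 - (2*I**2 + I)/4 = 1 - (I + 2*I**2)/4 = 1 + (-I**2/2 - I/4) = 1 - I**2/2 - I/4)
x(b) = 3/2 - b/2 (x(b) = -(-3 + b)/2 = 3/2 - b/2)
f(17)*x(v(-2)) = (-35 - 60*17 + 5*17**2)*(3/2 - (1 - 1/2*(-2)**2 - 1/4*(-2))/2) = (-35 - 1020 + 5*289)*(3/2 - (1 - 1/2*4 + 1/2)/2) = (-35 - 1020 + 1445)*(3/2 - (1 - 2 + 1/2)/2) = 390*(3/2 - 1/2*(-1/2)) = 390*(3/2 + 1/4) = 390*(7/4) = 1365/2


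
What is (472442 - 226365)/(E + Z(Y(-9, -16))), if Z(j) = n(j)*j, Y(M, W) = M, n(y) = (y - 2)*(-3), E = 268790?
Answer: 246077/268493 ≈ 0.91651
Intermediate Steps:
n(y) = 6 - 3*y (n(y) = (-2 + y)*(-3) = 6 - 3*y)
Z(j) = j*(6 - 3*j) (Z(j) = (6 - 3*j)*j = j*(6 - 3*j))
(472442 - 226365)/(E + Z(Y(-9, -16))) = (472442 - 226365)/(268790 + 3*(-9)*(2 - 1*(-9))) = 246077/(268790 + 3*(-9)*(2 + 9)) = 246077/(268790 + 3*(-9)*11) = 246077/(268790 - 297) = 246077/268493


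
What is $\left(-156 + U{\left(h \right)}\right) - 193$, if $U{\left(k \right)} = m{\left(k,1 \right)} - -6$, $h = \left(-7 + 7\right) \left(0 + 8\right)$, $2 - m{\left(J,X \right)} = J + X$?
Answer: $-342$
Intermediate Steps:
$m{\left(J,X \right)} = 2 - J - X$ ($m{\left(J,X \right)} = 2 - \left(J + X\right) = 2 - J - X$)
$h = 0$ ($h = 0 \cdot 8 = 0$)
$U{\left(k \right)} = 7 - k$ ($U{\left(k \right)} = \left(2 - k - 1\right) - -6 = \left(2 - k - 1\right) + 6 = \left(1 - k\right) + 6 = 7 - k$)
$\left(-156 + U{\left(h \right)}\right) - 193 = \left(-156 + \left(7 - 0\right)\right) - 193 = \left(-156 + \left(7 + 0\right)\right) - 193 = \left(-156 + 7\right) - 193 = -149 - 193 = -342$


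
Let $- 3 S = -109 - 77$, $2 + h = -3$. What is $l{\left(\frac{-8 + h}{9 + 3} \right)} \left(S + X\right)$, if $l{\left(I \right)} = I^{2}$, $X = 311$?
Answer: $\frac{63037}{144} \approx 437.76$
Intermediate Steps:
$h = -5$ ($h = -2 - 3 = -5$)
$S = 62$ ($S = - \frac{-109 - 77}{3} = \left(- \frac{1}{3}\right) \left(-186\right) = 62$)
$l{\left(\frac{-8 + h}{9 + 3} \right)} \left(S + X\right) = \left(\frac{-8 - 5}{9 + 3}\right)^{2} \left(62 + 311\right) = \left(- \frac{13}{12}\right)^{2} \cdot 373 = \frac{169}{144} \cdot 373 = \frac{63037}{144}$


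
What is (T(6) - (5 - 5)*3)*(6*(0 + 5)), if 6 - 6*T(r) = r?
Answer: 0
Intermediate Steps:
T(r) = 1 - r/6
(T(6) - (5 - 5)*3)*(6*(0 + 5)) = ((1 - ⅙*6) - (5 - 5)*3)*(6*(0 + 5)) = ((1 - 1) - 1*0*3)*(6*5) = (0 + 0*3)*30 = (0 + 0)*30 = 0*30 = 0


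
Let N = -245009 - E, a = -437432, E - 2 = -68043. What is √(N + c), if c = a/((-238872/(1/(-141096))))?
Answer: I*√87251351621101474725794/702164244 ≈ 420.68*I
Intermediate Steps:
E = -68041 (E = 2 - 68043 = -68041)
N = -176968 (N = -245009 - 1*(-68041) = -245009 + 68041 = -176968)
c = -54679/4212985464 (c = -437432/((-238872/(1/(-141096)))) = -437432/((-238872/(-1/141096))) = -437432/((-238872*(-141096))) = -437432/33703883712 = -437432*1/33703883712 = -54679/4212985464 ≈ -1.2979e-5)
√(N + c) = √(-176968 - 54679/4212985464) = √(-745563611647831/4212985464) = I*√87251351621101474725794/702164244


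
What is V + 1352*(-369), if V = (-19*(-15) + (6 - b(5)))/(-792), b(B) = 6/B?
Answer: -219510881/440 ≈ -4.9889e+5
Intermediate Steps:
V = -161/440 (V = (-19*(-15) + (6 - 6/5))/(-792) = (285 + (6 - 6/5))*(-1/792) = (285 + 24/5)*(-1/792) = (1449/5)*(-1/792) = -161/440 ≈ -0.36591)
V + 1352*(-369) = -161/440 + 1352*(-369) = -161/440 - 498888 = -219510881/440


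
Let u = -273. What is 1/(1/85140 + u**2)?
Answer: 85140/6345399061 ≈ 1.3418e-5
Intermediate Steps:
1/(1/85140 + u**2) = 1/(1/85140 + (-273)**2) = 1/(1/85140 + 74529) = 1/(6345399061/85140) = 85140/6345399061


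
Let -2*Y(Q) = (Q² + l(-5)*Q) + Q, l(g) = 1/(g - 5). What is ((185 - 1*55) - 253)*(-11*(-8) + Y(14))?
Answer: 20049/10 ≈ 2004.9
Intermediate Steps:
l(g) = 1/(-5 + g)
Y(Q) = -9*Q/20 - Q²/2 (Y(Q) = -((Q² + Q/(-5 - 5)) + Q)/2 = -((Q² + Q/(-10)) + Q)/2 = -((Q² - Q/10) + Q)/2 = -(Q² + 9*Q/10)/2 = -9*Q/20 - Q²/2)
((185 - 1*55) - 253)*(-11*(-8) + Y(14)) = ((185 - 1*55) - 253)*(-11*(-8) - 1/20*14*(9 + 10*14)) = ((185 - 55) - 253)*(88 - 1/20*14*(9 + 140)) = (130 - 253)*(88 - 1/20*14*149) = -123*(88 - 1043/10) = -123*(-163/10) = 20049/10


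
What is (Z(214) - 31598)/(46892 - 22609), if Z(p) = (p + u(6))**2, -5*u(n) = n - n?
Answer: 14198/24283 ≈ 0.58469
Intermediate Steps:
u(n) = 0 (u(n) = -(n - n)/5 = -1/5*0 = 0)
Z(p) = p**2 (Z(p) = (p + 0)**2 = p**2)
(Z(214) - 31598)/(46892 - 22609) = (214**2 - 31598)/(46892 - 22609) = (45796 - 31598)/24283 = 14198*(1/24283) = 14198/24283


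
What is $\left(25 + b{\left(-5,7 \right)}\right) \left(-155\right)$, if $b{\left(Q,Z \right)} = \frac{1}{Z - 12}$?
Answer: $-3844$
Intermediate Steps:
$b{\left(Q,Z \right)} = \frac{1}{-12 + Z}$
$\left(25 + b{\left(-5,7 \right)}\right) \left(-155\right) = \left(25 + \frac{1}{-12 + 7}\right) \left(-155\right) = \left(25 + \frac{1}{-5}\right) \left(-155\right) = \left(25 - \frac{1}{5}\right) \left(-155\right) = \frac{124}{5} \left(-155\right) = -3844$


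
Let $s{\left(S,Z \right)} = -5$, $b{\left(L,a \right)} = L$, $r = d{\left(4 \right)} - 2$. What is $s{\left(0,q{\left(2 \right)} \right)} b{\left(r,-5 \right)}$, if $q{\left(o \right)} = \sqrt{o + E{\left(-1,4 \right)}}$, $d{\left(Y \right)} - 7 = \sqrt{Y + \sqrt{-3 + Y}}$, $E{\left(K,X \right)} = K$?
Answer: $-25 - 5 \sqrt{5} \approx -36.18$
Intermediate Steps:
$d{\left(Y \right)} = 7 + \sqrt{Y + \sqrt{-3 + Y}}$
$r = 5 + \sqrt{5}$ ($r = \left(7 + \sqrt{4 + \sqrt{-3 + 4}}\right) - 2 = \left(7 + \sqrt{4 + \sqrt{1}}\right) - 2 = \left(7 + \sqrt{4 + 1}\right) - 2 = \left(7 + \sqrt{5}\right) - 2 = 5 + \sqrt{5} \approx 7.2361$)
$q{\left(o \right)} = \sqrt{-1 + o}$ ($q{\left(o \right)} = \sqrt{o - 1} = \sqrt{-1 + o}$)
$s{\left(0,q{\left(2 \right)} \right)} b{\left(r,-5 \right)} = - 5 \left(5 + \sqrt{5}\right) = -25 - 5 \sqrt{5}$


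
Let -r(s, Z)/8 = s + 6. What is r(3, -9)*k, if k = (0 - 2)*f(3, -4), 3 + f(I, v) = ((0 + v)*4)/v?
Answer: 144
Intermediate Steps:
f(I, v) = 1 (f(I, v) = -3 + ((0 + v)*4)/v = -3 + (v*4)/v = -3 + (4*v)/v = -3 + 4 = 1)
r(s, Z) = -48 - 8*s (r(s, Z) = -8*(s + 6) = -8*(6 + s) = -48 - 8*s)
k = -2 (k = (0 - 2)*1 = -2*1 = -2)
r(3, -9)*k = (-48 - 8*3)*(-2) = (-48 - 24)*(-2) = -72*(-2) = 144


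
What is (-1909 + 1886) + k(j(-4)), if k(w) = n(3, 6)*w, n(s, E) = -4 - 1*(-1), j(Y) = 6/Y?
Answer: -37/2 ≈ -18.500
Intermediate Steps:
n(s, E) = -3 (n(s, E) = -4 + 1 = -3)
k(w) = -3*w
(-1909 + 1886) + k(j(-4)) = (-1909 + 1886) - 18/(-4) = -23 - 18*(-1)/4 = -23 - 3*(-3/2) = -23 + 9/2 = -37/2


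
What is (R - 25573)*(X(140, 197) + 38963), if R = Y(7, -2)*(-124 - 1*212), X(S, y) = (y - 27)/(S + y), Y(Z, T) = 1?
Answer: -340203332209/337 ≈ -1.0095e+9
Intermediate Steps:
X(S, y) = (-27 + y)/(S + y)
R = -336 (R = 1*(-124 - 1*212) = 1*(-124 - 212) = 1*(-336) = -336)
(R - 25573)*(X(140, 197) + 38963) = (-336 - 25573)*((-27 + 197)/(140 + 197) + 38963) = -25909*(170/337 + 38963) = -25909*13130701/337 = -340203332209/337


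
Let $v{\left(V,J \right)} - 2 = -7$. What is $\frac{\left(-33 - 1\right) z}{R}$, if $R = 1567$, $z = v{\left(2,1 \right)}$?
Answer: $\frac{170}{1567} \approx 0.10849$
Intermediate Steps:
$v{\left(V,J \right)} = -5$ ($v{\left(V,J \right)} = 2 - 7 = -5$)
$z = -5$
$\frac{\left(-33 - 1\right) z}{R} = \frac{\left(-33 - 1\right) \left(-5\right)}{1567} = \left(-34\right) \left(-5\right) \frac{1}{1567} = 170 \cdot \frac{1}{1567} = \frac{170}{1567}$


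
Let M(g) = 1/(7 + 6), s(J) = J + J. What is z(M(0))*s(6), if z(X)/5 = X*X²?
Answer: 60/2197 ≈ 0.027310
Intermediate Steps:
s(J) = 2*J
M(g) = 1/13
z(X) = 5*X³ (z(X) = 5*(X*X²) = 5*X³)
z(M(0))*s(6) = (5*(1/13)³)*(2*6) = (5*(1/2197))*12 = (5/2197)*12 = 60/2197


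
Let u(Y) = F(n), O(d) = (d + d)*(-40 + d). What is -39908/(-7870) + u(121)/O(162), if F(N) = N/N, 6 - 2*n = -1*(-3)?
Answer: 788745647/155542680 ≈ 5.0709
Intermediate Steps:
n = 3/2 (n = 3 - (-1)*(-3)/2 = 3 - 1/2*3 = 3 - 3/2 = 3/2 ≈ 1.5000)
O(d) = 2*d*(-40 + d) (O(d) = (2*d)*(-40 + d) = 2*d*(-40 + d))
F(N) = 1
u(Y) = 1
-39908/(-7870) + u(121)/O(162) = -39908/(-7870) + 1/(2*162*(-40 + 162)) = -39908*(-1/7870) + 1/(2*162*122) = 19954/3935 + 1/39528 = 788745647/155542680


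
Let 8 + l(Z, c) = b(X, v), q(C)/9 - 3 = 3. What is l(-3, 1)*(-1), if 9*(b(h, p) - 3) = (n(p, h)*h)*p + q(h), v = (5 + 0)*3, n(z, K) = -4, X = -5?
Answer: -103/3 ≈ -34.333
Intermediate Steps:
q(C) = 54 (q(C) = 27 + 9*3 = 27 + 27 = 54)
v = 15 (v = 5*3 = 15)
b(h, p) = 9 - 4*h*p/9 (b(h, p) = 3 + ((-4*h)*p + 54)/9 = 3 + (-4*h*p + 54)/9 = 3 + (54 - 4*h*p)/9 = 3 + (6 - 4*h*p/9) = 9 - 4*h*p/9)
l(Z, c) = 103/3 (l(Z, c) = -8 + (9 - 4/9*(-5)*15) = -8 + (9 + 100/3) = -8 + 127/3 = 103/3)
l(-3, 1)*(-1) = (103/3)*(-1) = -103/3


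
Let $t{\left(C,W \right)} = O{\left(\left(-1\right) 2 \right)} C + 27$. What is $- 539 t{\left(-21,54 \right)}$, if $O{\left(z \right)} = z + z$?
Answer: $-59829$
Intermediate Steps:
$O{\left(z \right)} = 2 z$
$t{\left(C,W \right)} = 27 - 4 C$ ($t{\left(C,W \right)} = 2 \left(\left(-1\right) 2\right) C + 27 = 2 \left(-2\right) C + 27 = - 4 C + 27 = 27 - 4 C$)
$- 539 t{\left(-21,54 \right)} = - 539 \left(27 - -84\right) = - 539 \left(27 + 84\right) = \left(-539\right) 111 = -59829$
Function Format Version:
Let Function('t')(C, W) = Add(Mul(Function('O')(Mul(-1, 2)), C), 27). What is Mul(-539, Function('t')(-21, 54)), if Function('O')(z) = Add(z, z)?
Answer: -59829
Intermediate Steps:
Function('O')(z) = Mul(2, z)
Function('t')(C, W) = Add(27, Mul(-4, C)) (Function('t')(C, W) = Add(Mul(Mul(2, Mul(-1, 2)), C), 27) = Add(Mul(Mul(2, -2), C), 27) = Add(Mul(-4, C), 27) = Add(27, Mul(-4, C)))
Mul(-539, Function('t')(-21, 54)) = Mul(-539, Add(27, Mul(-4, -21))) = Mul(-539, Add(27, 84)) = Mul(-539, 111) = -59829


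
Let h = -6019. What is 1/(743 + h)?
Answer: -1/5276 ≈ -0.00018954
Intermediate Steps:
1/(743 + h) = 1/(743 - 6019) = 1/(-5276) = -1/5276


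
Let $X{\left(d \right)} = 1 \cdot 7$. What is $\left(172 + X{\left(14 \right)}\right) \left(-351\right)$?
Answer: $-62829$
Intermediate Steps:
$X{\left(d \right)} = 7$
$\left(172 + X{\left(14 \right)}\right) \left(-351\right) = \left(172 + 7\right) \left(-351\right) = 179 \left(-351\right) = -62829$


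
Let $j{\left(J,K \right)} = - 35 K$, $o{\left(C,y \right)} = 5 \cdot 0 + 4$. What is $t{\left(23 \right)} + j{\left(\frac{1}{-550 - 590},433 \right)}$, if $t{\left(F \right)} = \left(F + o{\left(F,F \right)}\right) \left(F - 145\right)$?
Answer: $-18449$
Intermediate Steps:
$o{\left(C,y \right)} = 4$ ($o{\left(C,y \right)} = 0 + 4 = 4$)
$t{\left(F \right)} = \left(-145 + F\right) \left(4 + F\right)$ ($t{\left(F \right)} = \left(F + 4\right) \left(F - 145\right) = \left(4 + F\right) \left(-145 + F\right) = \left(-145 + F\right) \left(4 + F\right)$)
$t{\left(23 \right)} + j{\left(\frac{1}{-550 - 590},433 \right)} = \left(-580 + 23^{2} - 3243\right) - 15155 = \left(-580 + 529 - 3243\right) - 15155 = -3294 - 15155 = -18449$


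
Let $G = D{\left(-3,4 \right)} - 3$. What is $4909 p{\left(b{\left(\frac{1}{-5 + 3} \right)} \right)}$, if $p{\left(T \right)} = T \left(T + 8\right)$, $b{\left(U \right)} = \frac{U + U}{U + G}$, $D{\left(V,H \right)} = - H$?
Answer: $\frac{1197796}{225} \approx 5323.5$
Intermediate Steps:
$G = -7$ ($G = \left(-1\right) 4 - 3 = -4 - 3 = -7$)
$b{\left(U \right)} = \frac{2 U}{-7 + U}$ ($b{\left(U \right)} = \frac{U + U}{U - 7} = \frac{2 U}{-7 + U}$)
$p{\left(T \right)} = T \left(8 + T\right)$
$4909 p{\left(b{\left(\frac{1}{-5 + 3} \right)} \right)} = 4909 \frac{2}{\left(-5 + 3\right) \left(-7 + \frac{1}{-5 + 3}\right)} \left(8 + \frac{2}{\left(-5 + 3\right) \left(-7 + \frac{1}{-5 + 3}\right)}\right) = 4909 \frac{2}{\left(-2\right) \left(-7 + \frac{1}{-2}\right)} \left(8 + \frac{2}{\left(-2\right) \left(-7 + \frac{1}{-2}\right)}\right) = 4909 \cdot 2 \left(- \frac{1}{2}\right) \frac{1}{-7 - \frac{1}{2}} \left(8 + 2 \left(- \frac{1}{2}\right) \frac{1}{-7 - \frac{1}{2}}\right) = 4909 \cdot 2 \left(- \frac{1}{2}\right) \frac{1}{- \frac{15}{2}} \left(8 + 2 \left(- \frac{1}{2}\right) \frac{1}{- \frac{15}{2}}\right) = 4909 \cdot 2 \left(- \frac{1}{2}\right) \left(- \frac{2}{15}\right) \left(8 + 2 \left(- \frac{1}{2}\right) \left(- \frac{2}{15}\right)\right) = 4909 \frac{2 \left(8 + \frac{2}{15}\right)}{15} = 4909 \cdot \frac{2}{15} \cdot \frac{122}{15} = 4909 \cdot \frac{244}{225} = \frac{1197796}{225}$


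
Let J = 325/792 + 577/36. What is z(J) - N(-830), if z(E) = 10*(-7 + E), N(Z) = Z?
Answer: 366055/396 ≈ 924.38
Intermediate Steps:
J = 13019/792 (J = 325*(1/792) + 577*(1/36) = 325/792 + 577/36 = 13019/792 ≈ 16.438)
z(E) = -70 + 10*E
z(J) - N(-830) = (-70 + 10*(13019/792)) - 1*(-830) = (-70 + 65095/396) + 830 = 37375/396 + 830 = 366055/396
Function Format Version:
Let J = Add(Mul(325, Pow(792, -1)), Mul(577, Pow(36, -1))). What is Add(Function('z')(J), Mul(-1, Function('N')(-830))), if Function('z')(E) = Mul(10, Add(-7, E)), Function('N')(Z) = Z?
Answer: Rational(366055, 396) ≈ 924.38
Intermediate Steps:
J = Rational(13019, 792) (J = Add(Mul(325, Rational(1, 792)), Mul(577, Rational(1, 36))) = Add(Rational(325, 792), Rational(577, 36)) = Rational(13019, 792) ≈ 16.438)
Function('z')(E) = Add(-70, Mul(10, E))
Add(Function('z')(J), Mul(-1, Function('N')(-830))) = Add(Add(-70, Mul(10, Rational(13019, 792))), Mul(-1, -830)) = Add(Add(-70, Rational(65095, 396)), 830) = Add(Rational(37375, 396), 830) = Rational(366055, 396)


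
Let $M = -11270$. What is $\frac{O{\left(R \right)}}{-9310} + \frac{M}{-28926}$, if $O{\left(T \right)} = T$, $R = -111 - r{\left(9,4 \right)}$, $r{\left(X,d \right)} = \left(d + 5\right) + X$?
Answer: $\frac{54327577}{134650530} \approx 0.40347$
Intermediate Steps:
$r{\left(X,d \right)} = 5 + X + d$ ($r{\left(X,d \right)} = \left(5 + d\right) + X = 5 + X + d$)
$R = -129$ ($R = -111 - \left(5 + 9 + 4\right) = -111 - 18 = -129$)
$\frac{O{\left(R \right)}}{-9310} + \frac{M}{-28926} = - \frac{129}{-9310} - \frac{11270}{-28926} = \left(-129\right) \left(- \frac{1}{9310}\right) - - \frac{5635}{14463} = \frac{129}{9310} + \frac{5635}{14463} = \frac{54327577}{134650530}$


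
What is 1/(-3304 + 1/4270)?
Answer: -4270/14108079 ≈ -0.00030266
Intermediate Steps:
1/(-3304 + 1/4270) = 1/(-14108079/4270) = -4270/14108079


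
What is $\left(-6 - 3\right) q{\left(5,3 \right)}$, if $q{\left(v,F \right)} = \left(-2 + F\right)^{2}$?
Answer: $-9$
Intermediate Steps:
$\left(-6 - 3\right) q{\left(5,3 \right)} = \left(-6 - 3\right) \left(-2 + 3\right)^{2} = - 9 \cdot 1^{2} = \left(-9\right) 1 = -9$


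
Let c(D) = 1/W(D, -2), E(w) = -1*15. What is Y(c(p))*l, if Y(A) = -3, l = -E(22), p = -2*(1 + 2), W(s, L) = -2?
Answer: -45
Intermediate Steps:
p = -6 (p = -2*3 = -6)
E(w) = -15
c(D) = -½ (c(D) = 1/(-2) = -½)
l = 15 (l = -1*(-15) = 15)
Y(c(p))*l = -3*15 = -45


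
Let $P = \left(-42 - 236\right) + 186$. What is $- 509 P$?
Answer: $46828$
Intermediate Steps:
$P = -92$ ($P = -278 + 186 = -92$)
$- 509 P = \left(-509\right) \left(-92\right) = 46828$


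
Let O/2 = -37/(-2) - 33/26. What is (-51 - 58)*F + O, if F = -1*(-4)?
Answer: -5220/13 ≈ -401.54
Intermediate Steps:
O = 448/13 (O = 2*(-37/(-2) - 33/26) = 2*(-37*(-½) - 33*1/26) = 2*(37/2 - 33/26) = 2*(224/13) = 448/13 ≈ 34.462)
F = 4
(-51 - 58)*F + O = (-51 - 58)*4 + 448/13 = -109*4 + 448/13 = -436 + 448/13 = -5220/13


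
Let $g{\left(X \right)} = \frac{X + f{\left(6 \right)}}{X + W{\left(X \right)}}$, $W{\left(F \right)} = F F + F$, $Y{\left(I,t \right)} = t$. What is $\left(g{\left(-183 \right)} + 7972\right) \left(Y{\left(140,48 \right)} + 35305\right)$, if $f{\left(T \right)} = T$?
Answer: $\frac{3111728388929}{11041} \approx 2.8183 \cdot 10^{8}$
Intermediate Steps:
$W{\left(F \right)} = F + F^{2}$ ($W{\left(F \right)} = F^{2} + F = F + F^{2}$)
$g{\left(X \right)} = \frac{6 + X}{X + X \left(1 + X\right)}$ ($g{\left(X \right)} = \frac{X + 6}{X + X \left(1 + X\right)} = \frac{6 + X}{X + X \left(1 + X\right)}$)
$\left(g{\left(-183 \right)} + 7972\right) \left(Y{\left(140,48 \right)} + 35305\right) = \left(\frac{6 - 183}{\left(-183\right) \left(2 - 183\right)} + 7972\right) \left(48 + 35305\right) = \left(\left(- \frac{1}{183}\right) \frac{1}{-181} \left(-177\right) + 7972\right) 35353 = \left(\left(- \frac{1}{183}\right) \left(- \frac{1}{181}\right) \left(-177\right) + 7972\right) 35353 = \left(- \frac{59}{11041} + 7972\right) 35353 = \frac{88018793}{11041} \cdot 35353 = \frac{3111728388929}{11041}$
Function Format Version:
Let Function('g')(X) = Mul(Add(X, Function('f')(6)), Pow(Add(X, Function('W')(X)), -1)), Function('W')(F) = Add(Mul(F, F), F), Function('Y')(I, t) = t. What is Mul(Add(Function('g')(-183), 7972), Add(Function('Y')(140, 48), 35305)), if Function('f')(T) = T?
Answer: Rational(3111728388929, 11041) ≈ 2.8183e+8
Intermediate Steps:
Function('W')(F) = Add(F, Pow(F, 2)) (Function('W')(F) = Add(Pow(F, 2), F) = Add(F, Pow(F, 2)))
Function('g')(X) = Mul(Pow(Add(X, Mul(X, Add(1, X))), -1), Add(6, X)) (Function('g')(X) = Mul(Add(X, 6), Pow(Add(X, Mul(X, Add(1, X))), -1)) = Mul(Add(6, X), Pow(Add(X, Mul(X, Add(1, X))), -1)) = Mul(Pow(Add(X, Mul(X, Add(1, X))), -1), Add(6, X)))
Mul(Add(Function('g')(-183), 7972), Add(Function('Y')(140, 48), 35305)) = Mul(Add(Mul(Pow(-183, -1), Pow(Add(2, -183), -1), Add(6, -183)), 7972), Add(48, 35305)) = Mul(Add(Mul(Rational(-1, 183), Pow(-181, -1), -177), 7972), 35353) = Mul(Add(Mul(Rational(-1, 183), Rational(-1, 181), -177), 7972), 35353) = Mul(Add(Rational(-59, 11041), 7972), 35353) = Mul(Rational(88018793, 11041), 35353) = Rational(3111728388929, 11041)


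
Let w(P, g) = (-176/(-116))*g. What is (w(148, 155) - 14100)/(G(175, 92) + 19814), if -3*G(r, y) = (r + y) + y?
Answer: -1206240/1713407 ≈ -0.70400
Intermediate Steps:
G(r, y) = -2*y/3 - r/3 (G(r, y) = -((r + y) + y)/3 = -(r + 2*y)/3 = -2*y/3 - r/3)
w(P, g) = 44*g/29 (w(P, g) = (-176*(-1/116))*g = 44*g/29)
(w(148, 155) - 14100)/(G(175, 92) + 19814) = ((44/29)*155 - 14100)/((-2/3*92 - 1/3*175) + 19814) = (6820/29 - 14100)/((-184/3 - 175/3) + 19814) = -402080/(29*(-359/3 + 19814)) = -402080/(29*59083/3) = -402080/29*3/59083 = -1206240/1713407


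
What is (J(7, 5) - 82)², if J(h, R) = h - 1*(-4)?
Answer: 5041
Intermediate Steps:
J(h, R) = 4 + h (J(h, R) = h + 4 = 4 + h)
(J(7, 5) - 82)² = ((4 + 7) - 82)² = (11 - 82)² = (-71)² = 5041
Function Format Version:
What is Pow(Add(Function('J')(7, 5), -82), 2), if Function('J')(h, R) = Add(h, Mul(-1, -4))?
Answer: 5041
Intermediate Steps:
Function('J')(h, R) = Add(4, h) (Function('J')(h, R) = Add(h, 4) = Add(4, h))
Pow(Add(Function('J')(7, 5), -82), 2) = Pow(Add(Add(4, 7), -82), 2) = Pow(Add(11, -82), 2) = Pow(-71, 2) = 5041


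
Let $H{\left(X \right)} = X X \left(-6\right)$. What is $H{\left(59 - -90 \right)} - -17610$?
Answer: $-115596$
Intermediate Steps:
$H{\left(X \right)} = - 6 X^{2}$ ($H{\left(X \right)} = X^{2} \left(-6\right) = - 6 X^{2}$)
$H{\left(59 - -90 \right)} - -17610 = - 6 \left(59 - -90\right)^{2} - -17610 = - 6 \left(59 + 90\right)^{2} + 17610 = - 6 \cdot 149^{2} + 17610 = \left(-6\right) 22201 + 17610 = -133206 + 17610 = -115596$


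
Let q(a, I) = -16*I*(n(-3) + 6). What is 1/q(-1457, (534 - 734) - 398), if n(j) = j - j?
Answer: 1/57408 ≈ 1.7419e-5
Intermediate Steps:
n(j) = 0
q(a, I) = -96*I (q(a, I) = -16*I*(0 + 6) = -16*I*6 = -96*I)
1/q(-1457, (534 - 734) - 398) = 1/(-96*((534 - 734) - 398)) = 1/(-96*(-200 - 398)) = 1/(-96*(-598)) = 1/57408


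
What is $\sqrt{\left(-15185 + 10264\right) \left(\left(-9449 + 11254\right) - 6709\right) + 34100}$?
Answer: $2 \sqrt{6041671} \approx 4916.0$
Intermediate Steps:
$\sqrt{\left(-15185 + 10264\right) \left(\left(-9449 + 11254\right) - 6709\right) + 34100} = \sqrt{- 4921 \left(1805 - 6709\right) + 34100} = \sqrt{\left(-4921\right) \left(-4904\right) + 34100} = \sqrt{24132584 + 34100} = \sqrt{24166684} = 2 \sqrt{6041671}$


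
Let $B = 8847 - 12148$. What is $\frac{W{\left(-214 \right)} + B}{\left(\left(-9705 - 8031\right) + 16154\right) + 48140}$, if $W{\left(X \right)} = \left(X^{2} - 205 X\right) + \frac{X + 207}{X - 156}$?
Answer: $\frac{31955057}{17226460} \approx 1.855$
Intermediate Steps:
$B = -3301$ ($B = 8847 - 12148 = -3301$)
$W{\left(X \right)} = X^{2} - 205 X + \frac{207 + X}{-156 + X}$ ($W{\left(X \right)} = \left(X^{2} - 205 X\right) + \frac{207 + X}{-156 + X} = X^{2} - 205 X + \frac{207 + X}{-156 + X}$)
$\frac{W{\left(-214 \right)} + B}{\left(\left(-9705 - 8031\right) + 16154\right) + 48140} = \frac{\frac{207 + \left(-214\right)^{3} - 361 \left(-214\right)^{2} + 31981 \left(-214\right)}{-156 - 214} - 3301}{\left(\left(-9705 - 8031\right) + 16154\right) + 48140} = \frac{\frac{207 - 9800344 - 16532356 - 6843934}{-370} - 3301}{\left(-17736 + 16154\right) + 48140} = \frac{- \frac{207 - 9800344 - 16532356 - 6843934}{370} - 3301}{-1582 + 48140} = \frac{\left(- \frac{1}{370}\right) \left(-33176427\right) - 3301}{46558} = \left(\frac{33176427}{370} - 3301\right) \frac{1}{46558} = \frac{31955057}{370} \cdot \frac{1}{46558} = \frac{31955057}{17226460}$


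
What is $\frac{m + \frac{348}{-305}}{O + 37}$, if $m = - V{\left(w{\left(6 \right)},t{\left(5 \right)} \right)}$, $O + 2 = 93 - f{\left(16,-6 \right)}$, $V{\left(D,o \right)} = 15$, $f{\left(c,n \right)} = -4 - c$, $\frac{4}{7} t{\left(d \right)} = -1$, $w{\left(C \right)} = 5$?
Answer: $- \frac{4923}{45140} \approx -0.10906$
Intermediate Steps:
$t{\left(d \right)} = - \frac{7}{4}$ ($t{\left(d \right)} = \frac{7}{4} \left(-1\right) = - \frac{7}{4}$)
$O = 111$ ($O = -2 + \left(93 - \left(-4 - 16\right)\right) = -2 + \left(93 - -20\right) = -2 + \left(93 + 20\right) = -2 + 113 = 111$)
$m = -15$ ($m = \left(-1\right) 15 = -15$)
$\frac{m + \frac{348}{-305}}{O + 37} = \frac{-15 + \frac{348}{-305}}{111 + 37} = \frac{-15 + 348 \left(- \frac{1}{305}\right)}{148} = \left(-15 - \frac{348}{305}\right) \frac{1}{148} = \left(- \frac{4923}{305}\right) \frac{1}{148} = - \frac{4923}{45140}$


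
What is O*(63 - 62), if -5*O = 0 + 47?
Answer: -47/5 ≈ -9.4000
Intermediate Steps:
O = -47/5 (O = -(0 + 47)/5 = -⅕*47 = -47/5 ≈ -9.4000)
O*(63 - 62) = -47*(63 - 62)/5 = -47/5*1 = -47/5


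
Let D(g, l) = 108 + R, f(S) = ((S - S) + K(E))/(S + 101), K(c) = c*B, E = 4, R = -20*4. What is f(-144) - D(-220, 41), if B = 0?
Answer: -28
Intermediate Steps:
R = -80
K(c) = 0 (K(c) = c*0 = 0)
f(S) = 0 (f(S) = ((S - S) + 0)/(S + 101) = (0 + 0)/(101 + S) = 0/(101 + S) = 0)
D(g, l) = 28 (D(g, l) = 108 - 80 = 28)
f(-144) - D(-220, 41) = 0 - 1*28 = 0 - 28 = -28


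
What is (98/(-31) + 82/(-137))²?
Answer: 254977024/18037009 ≈ 14.136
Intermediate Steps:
(98/(-31) + 82/(-137))² = (98*(-1/31) + 82*(-1/137))² = (-98/31 - 82/137)² = (-15968/4247)² = 254977024/18037009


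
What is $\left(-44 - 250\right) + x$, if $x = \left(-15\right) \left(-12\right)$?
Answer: $-114$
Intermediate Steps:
$x = 180$
$\left(-44 - 250\right) + x = \left(-44 - 250\right) + 180 = -294 + 180 = -114$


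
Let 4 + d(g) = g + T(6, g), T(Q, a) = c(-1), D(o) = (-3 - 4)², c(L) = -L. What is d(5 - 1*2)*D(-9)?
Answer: 0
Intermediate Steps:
D(o) = 49 (D(o) = (-7)² = 49)
T(Q, a) = 1 (T(Q, a) = -1*(-1) = 1)
d(g) = -3 + g (d(g) = -4 + (g + 1) = -4 + (1 + g) = -3 + g)
d(5 - 1*2)*D(-9) = (-3 + (5 - 1*2))*49 = (-3 + (5 - 2))*49 = (-3 + 3)*49 = 0*49 = 0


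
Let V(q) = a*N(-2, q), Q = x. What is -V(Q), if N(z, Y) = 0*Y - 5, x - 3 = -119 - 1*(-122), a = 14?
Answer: 70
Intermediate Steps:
x = 6 (x = 3 + (-119 - 1*(-122)) = 3 + (-119 + 122) = 3 + 3 = 6)
N(z, Y) = -5 (N(z, Y) = 0 - 5 = -5)
Q = 6
V(q) = -70 (V(q) = 14*(-5) = -70)
-V(Q) = -1*(-70) = 70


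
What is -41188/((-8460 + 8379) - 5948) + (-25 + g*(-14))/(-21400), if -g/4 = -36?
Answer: 893728389/129020600 ≈ 6.9270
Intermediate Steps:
g = 144 (g = -4*(-36) = 144)
-41188/((-8460 + 8379) - 5948) + (-25 + g*(-14))/(-21400) = -41188/((-8460 + 8379) - 5948) + (-25 + 144*(-14))/(-21400) = -41188/(-81 - 5948) + (-25 - 2016)*(-1/21400) = -41188/(-6029) - 2041*(-1/21400) = -41188*(-1/6029) + 2041/21400 = 41188/6029 + 2041/21400 = 893728389/129020600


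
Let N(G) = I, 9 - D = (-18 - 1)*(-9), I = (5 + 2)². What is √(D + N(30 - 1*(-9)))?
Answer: I*√113 ≈ 10.63*I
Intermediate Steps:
I = 49 (I = 7² = 49)
D = -162 (D = 9 - (-18 - 1)*(-9) = 9 - (-19)*(-9) = 9 - 1*171 = 9 - 171 = -162)
N(G) = 49
√(D + N(30 - 1*(-9))) = √(-162 + 49) = √(-113) = I*√113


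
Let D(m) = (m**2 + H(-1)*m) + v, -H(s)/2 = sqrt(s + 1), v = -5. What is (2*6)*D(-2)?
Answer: -12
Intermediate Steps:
H(s) = -2*sqrt(1 + s) (H(s) = -2*sqrt(s + 1) = -2*sqrt(1 + s))
D(m) = -5 + m**2 (D(m) = (m**2 + (-2*sqrt(1 - 1))*m) - 5 = (m**2 + (-2*sqrt(0))*m) - 5 = (m**2 + (-2*0)*m) - 5 = (m**2 + 0*m) - 5 = (m**2 + 0) - 5 = m**2 - 5 = -5 + m**2)
(2*6)*D(-2) = (2*6)*(-5 + (-2)**2) = 12*(-5 + 4) = 12*(-1) = -12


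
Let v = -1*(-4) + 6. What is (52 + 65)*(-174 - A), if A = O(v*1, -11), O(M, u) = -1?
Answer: -20241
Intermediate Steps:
v = 10 (v = 4 + 6 = 10)
A = -1
(52 + 65)*(-174 - A) = (52 + 65)*(-174 - 1*(-1)) = 117*(-174 + 1) = 117*(-173) = -20241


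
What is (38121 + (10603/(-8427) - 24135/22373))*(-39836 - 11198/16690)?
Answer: -2389154612018785522313/1573343526495 ≈ -1.5185e+9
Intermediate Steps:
(38121 + (10603/(-8427) - 24135/22373))*(-39836 - 11198/16690) = (38121 + (10603*(-1/8427) - 24135*1/22373))*(-39836 - 11198*1/16690) = (38121 + (-10603/8427 - 24135/22373))*(-39836 - 5599/8345) = (38121 - 440606564/188537271)*(-332437019/8345) = (7186788701227/188537271)*(-332437019/8345) = -2389154612018785522313/1573343526495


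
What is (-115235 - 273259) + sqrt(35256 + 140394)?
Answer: -388494 + 5*sqrt(7026) ≈ -3.8808e+5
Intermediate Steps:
(-115235 - 273259) + sqrt(35256 + 140394) = -388494 + sqrt(175650) = -388494 + 5*sqrt(7026)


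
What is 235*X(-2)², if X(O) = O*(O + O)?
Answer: 15040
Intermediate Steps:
X(O) = 2*O² (X(O) = O*(2*O) = 2*O²)
235*X(-2)² = 235*(2*(-2)²)² = 235*(2*4)² = 235*8² = 235*64 = 15040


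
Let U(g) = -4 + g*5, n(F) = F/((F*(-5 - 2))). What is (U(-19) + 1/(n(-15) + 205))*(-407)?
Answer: 57777313/1434 ≈ 40291.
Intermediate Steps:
n(F) = -⅐ (n(F) = F/((F*(-7))) = F/((-7*F)) = F*(-1/(7*F)) = -⅐)
U(g) = -4 + 5*g
(U(-19) + 1/(n(-15) + 205))*(-407) = ((-4 + 5*(-19)) + 1/(-⅐ + 205))*(-407) = ((-4 - 95) + 1/(1434/7))*(-407) = (-99 + 7/1434)*(-407) = -141959/1434*(-407) = 57777313/1434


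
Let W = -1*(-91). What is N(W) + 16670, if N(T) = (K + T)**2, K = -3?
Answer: 24414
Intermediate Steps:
W = 91
N(T) = (-3 + T)**2
N(W) + 16670 = (-3 + 91)**2 + 16670 = 88**2 + 16670 = 7744 + 16670 = 24414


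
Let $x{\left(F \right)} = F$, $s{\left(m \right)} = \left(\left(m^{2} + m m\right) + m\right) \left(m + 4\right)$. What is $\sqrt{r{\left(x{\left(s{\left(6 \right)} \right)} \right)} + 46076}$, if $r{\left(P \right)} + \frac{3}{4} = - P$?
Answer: $\frac{\sqrt{181181}}{2} \approx 212.83$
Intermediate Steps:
$s{\left(m \right)} = \left(4 + m\right) \left(m + 2 m^{2}\right)$ ($s{\left(m \right)} = \left(\left(m^{2} + m^{2}\right) + m\right) \left(4 + m\right) = \left(2 m^{2} + m\right) \left(4 + m\right) = \left(m + 2 m^{2}\right) \left(4 + m\right) = \left(4 + m\right) \left(m + 2 m^{2}\right)$)
$r{\left(P \right)} = - \frac{3}{4} - P$
$\sqrt{r{\left(x{\left(s{\left(6 \right)} \right)} \right)} + 46076} = \sqrt{\left(- \frac{3}{4} - 6 \left(4 + 2 \cdot 6^{2} + 9 \cdot 6\right)\right) + 46076} = \sqrt{\left(- \frac{3}{4} - 6 \left(4 + 2 \cdot 36 + 54\right)\right) + 46076} = \sqrt{\left(- \frac{3}{4} - 6 \left(4 + 72 + 54\right)\right) + 46076} = \sqrt{\left(- \frac{3}{4} - 6 \cdot 130\right) + 46076} = \sqrt{\left(- \frac{3}{4} - 780\right) + 46076} = \sqrt{- \frac{3123}{4} + 46076} = \sqrt{\frac{181181}{4}} = \frac{\sqrt{181181}}{2}$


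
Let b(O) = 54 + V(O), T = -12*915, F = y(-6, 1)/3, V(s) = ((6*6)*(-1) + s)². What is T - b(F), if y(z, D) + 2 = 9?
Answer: -109507/9 ≈ -12167.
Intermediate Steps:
y(z, D) = 7 (y(z, D) = -2 + 9 = 7)
V(s) = (-36 + s)² (V(s) = (36*(-1) + s)² = (-36 + s)²)
F = 7/3 ≈ 2.3333
T = -10980
b(O) = 54 + (-36 + O)²
T - b(F) = -10980 - (54 + (-36 + 7/3)²) = -10980 - (54 + (-101/3)²) = -10980 - (54 + 10201/9) = -10980 - 1*10687/9 = -10980 - 10687/9 = -109507/9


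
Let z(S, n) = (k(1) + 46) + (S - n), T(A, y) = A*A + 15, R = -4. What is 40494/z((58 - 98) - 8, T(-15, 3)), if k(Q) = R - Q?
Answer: -40494/247 ≈ -163.94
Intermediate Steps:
T(A, y) = 15 + A² (T(A, y) = A² + 15 = 15 + A²)
k(Q) = -4 - Q
z(S, n) = 41 + S - n (z(S, n) = ((-4 - 1*1) + 46) + (S - n) = ((-4 - 1) + 46) + (S - n) = (-5 + 46) + (S - n) = 41 + (S - n) = 41 + S - n)
40494/z((58 - 98) - 8, T(-15, 3)) = 40494/(41 + ((58 - 98) - 8) - (15 + (-15)²)) = 40494/(41 + (-40 - 8) - (15 + 225)) = 40494/(41 - 48 - 1*240) = 40494/(41 - 48 - 240) = 40494/(-247) = 40494*(-1/247) = -40494/247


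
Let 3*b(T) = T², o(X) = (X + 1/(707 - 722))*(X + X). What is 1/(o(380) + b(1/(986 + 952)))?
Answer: 11267532/3253492353313 ≈ 3.4632e-6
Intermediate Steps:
o(X) = 2*X*(-1/15 + X) (o(X) = (X + 1/(-15))*(2*X) = (X - 1/15)*(2*X) = (-1/15 + X)*(2*X) = 2*X*(-1/15 + X))
b(T) = T²/3
1/(o(380) + b(1/(986 + 952))) = 1/((2/15)*380*(-1 + 15*380) + (1/(986 + 952))²/3) = 1/((2/15)*380*(-1 + 5700) + (1/1938)²/3) = 1/((2/15)*380*5699 + (1/1938)²/3) = 1/(866248/3 + (⅓)*(1/3755844)) = 1/(866248/3 + 1/11267532) = 1/(3253492353313/11267532) = 11267532/3253492353313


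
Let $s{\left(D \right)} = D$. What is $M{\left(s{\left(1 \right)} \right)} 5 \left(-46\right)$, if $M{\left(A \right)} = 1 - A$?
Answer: $0$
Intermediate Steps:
$M{\left(s{\left(1 \right)} \right)} 5 \left(-46\right) = \left(1 - 1\right) 5 \left(-46\right) = 0 \cdot 5 \left(-46\right) = 0 \left(-46\right) = 0$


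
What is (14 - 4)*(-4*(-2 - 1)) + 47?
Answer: 167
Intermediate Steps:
(14 - 4)*(-4*(-2 - 1)) + 47 = 10*(-4*(-3)) + 47 = 10*12 + 47 = 120 + 47 = 167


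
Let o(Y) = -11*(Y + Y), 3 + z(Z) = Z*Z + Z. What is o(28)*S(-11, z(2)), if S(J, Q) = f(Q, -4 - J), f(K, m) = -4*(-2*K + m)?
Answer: 2464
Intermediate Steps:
z(Z) = -3 + Z + Z**2 (z(Z) = -3 + (Z*Z + Z) = -3 + (Z**2 + Z) = -3 + (Z + Z**2) = -3 + Z + Z**2)
o(Y) = -22*Y
f(K, m) = -4*m + 8*K (f(K, m) = -4*(m - 2*K) = -4*m + 8*K)
S(J, Q) = 16 + 4*J + 8*Q (S(J, Q) = -4*(-4 - J) + 8*Q = (16 + 4*J) + 8*Q = 16 + 4*J + 8*Q)
o(28)*S(-11, z(2)) = (-22*28)*(16 + 4*(-11) + 8*(-3 + 2 + 2**2)) = -616*(16 - 44 + 8*(-3 + 2 + 4)) = -616*(16 - 44 + 8*3) = -616*(16 - 44 + 24) = -616*(-4) = 2464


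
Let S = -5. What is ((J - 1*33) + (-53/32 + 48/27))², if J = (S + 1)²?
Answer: 23629321/82944 ≈ 284.88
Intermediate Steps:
J = 16 (J = (-5 + 1)² = (-4)² = 16)
((J - 1*33) + (-53/32 + 48/27))² = ((16 - 1*33) + (-53/32 + 48/27))² = ((16 - 33) + (-53*1/32 + 48*(1/27)))² = (-17 + (-53/32 + 16/9))² = (-17 + 35/288)² = (-4861/288)² = 23629321/82944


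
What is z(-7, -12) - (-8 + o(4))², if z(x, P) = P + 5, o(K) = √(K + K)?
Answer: -79 + 32*√2 ≈ -33.745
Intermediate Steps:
o(K) = √2*√K (o(K) = √(2*K) = √2*√K)
z(x, P) = 5 + P
z(-7, -12) - (-8 + o(4))² = (5 - 12) - (-8 + √2*√4)² = -7 - (-8 + √2*2)² = -7 - (-8 + 2*√2)²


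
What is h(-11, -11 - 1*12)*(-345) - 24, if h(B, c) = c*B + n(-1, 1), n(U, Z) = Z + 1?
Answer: -87999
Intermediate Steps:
n(U, Z) = 1 + Z
h(B, c) = 2 + B*c (h(B, c) = c*B + (1 + 1) = B*c + 2 = 2 + B*c)
h(-11, -11 - 1*12)*(-345) - 24 = (2 - 11*(-11 - 1*12))*(-345) - 24 = (2 - 11*(-11 - 12))*(-345) - 24 = (2 - 11*(-23))*(-345) - 24 = (2 + 253)*(-345) - 24 = 255*(-345) - 24 = -87975 - 24 = -87999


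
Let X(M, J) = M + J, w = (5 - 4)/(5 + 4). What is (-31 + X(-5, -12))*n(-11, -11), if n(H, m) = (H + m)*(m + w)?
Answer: -34496/3 ≈ -11499.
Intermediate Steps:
w = ⅑ (w = 1/9 = 1*(⅑) = ⅑ ≈ 0.11111)
n(H, m) = (⅑ + m)*(H + m) (n(H, m) = (H + m)*(m + ⅑) = (H + m)*(⅑ + m) = (⅑ + m)*(H + m))
X(M, J) = J + M
(-31 + X(-5, -12))*n(-11, -11) = (-31 + (-12 - 5))*((-11)² + (⅑)*(-11) + (⅑)*(-11) - 11*(-11)) = (-31 - 17)*(121 - 11/9 - 11/9 + 121) = -48*2156/9 = -34496/3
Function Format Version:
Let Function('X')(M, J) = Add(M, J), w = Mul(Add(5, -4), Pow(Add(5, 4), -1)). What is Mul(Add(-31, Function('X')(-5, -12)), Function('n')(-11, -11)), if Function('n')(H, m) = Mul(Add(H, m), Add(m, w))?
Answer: Rational(-34496, 3) ≈ -11499.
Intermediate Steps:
w = Rational(1, 9) (w = Mul(1, Pow(9, -1)) = Mul(1, Rational(1, 9)) = Rational(1, 9) ≈ 0.11111)
Function('n')(H, m) = Mul(Add(Rational(1, 9), m), Add(H, m)) (Function('n')(H, m) = Mul(Add(H, m), Add(m, Rational(1, 9))) = Mul(Add(H, m), Add(Rational(1, 9), m)) = Mul(Add(Rational(1, 9), m), Add(H, m)))
Function('X')(M, J) = Add(J, M)
Mul(Add(-31, Function('X')(-5, -12)), Function('n')(-11, -11)) = Mul(Add(-31, Add(-12, -5)), Add(Pow(-11, 2), Mul(Rational(1, 9), -11), Mul(Rational(1, 9), -11), Mul(-11, -11))) = Mul(Add(-31, -17), Add(121, Rational(-11, 9), Rational(-11, 9), 121)) = Mul(-48, Rational(2156, 9)) = Rational(-34496, 3)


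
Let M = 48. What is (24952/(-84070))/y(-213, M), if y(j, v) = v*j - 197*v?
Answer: 3119/206812200 ≈ 1.5081e-5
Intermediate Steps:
y(j, v) = -197*v + j*v (y(j, v) = j*v - 197*v = -197*v + j*v)
(24952/(-84070))/y(-213, M) = (24952/(-84070))/((48*(-197 - 213))) = (24952*(-1/84070))/((48*(-410))) = -12476/42035/(-19680) = -12476/42035*(-1/19680) = 3119/206812200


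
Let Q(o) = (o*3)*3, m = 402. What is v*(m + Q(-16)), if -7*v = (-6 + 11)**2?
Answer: -6450/7 ≈ -921.43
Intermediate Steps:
Q(o) = 9*o (Q(o) = (3*o)*3 = 9*o)
v = -25/7 (v = -(-6 + 11)**2/7 = -1/7*5**2 = -1/7*25 = -25/7 ≈ -3.5714)
v*(m + Q(-16)) = -25*(402 + 9*(-16))/7 = -25*(402 - 144)/7 = -25/7*258 = -6450/7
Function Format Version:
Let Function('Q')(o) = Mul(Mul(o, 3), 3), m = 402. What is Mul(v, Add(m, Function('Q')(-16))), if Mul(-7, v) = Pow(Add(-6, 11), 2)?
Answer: Rational(-6450, 7) ≈ -921.43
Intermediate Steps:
Function('Q')(o) = Mul(9, o) (Function('Q')(o) = Mul(Mul(3, o), 3) = Mul(9, o))
v = Rational(-25, 7) (v = Mul(Rational(-1, 7), Pow(Add(-6, 11), 2)) = Mul(Rational(-1, 7), Pow(5, 2)) = Mul(Rational(-1, 7), 25) = Rational(-25, 7) ≈ -3.5714)
Mul(v, Add(m, Function('Q')(-16))) = Mul(Rational(-25, 7), Add(402, Mul(9, -16))) = Mul(Rational(-25, 7), Add(402, -144)) = Mul(Rational(-25, 7), 258) = Rational(-6450, 7)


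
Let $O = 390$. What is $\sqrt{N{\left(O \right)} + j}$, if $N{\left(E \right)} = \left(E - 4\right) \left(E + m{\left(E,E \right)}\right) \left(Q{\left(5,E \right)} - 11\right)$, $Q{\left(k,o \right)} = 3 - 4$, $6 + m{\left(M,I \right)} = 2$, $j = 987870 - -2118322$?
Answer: $4 \sqrt{82390} \approx 1148.1$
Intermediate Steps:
$j = 3106192$ ($j = 987870 + 2118322 = 3106192$)
$m{\left(M,I \right)} = -4$ ($m{\left(M,I \right)} = -6 + 2 = -4$)
$Q{\left(k,o \right)} = -1$
$N{\left(E \right)} = - 12 \left(-4 + E\right)^{2}$ ($N{\left(E \right)} = \left(E - 4\right) \left(E - 4\right) \left(-1 - 11\right) = \left(-4 + E\right) \left(-4 + E\right) \left(-12\right) = \left(-4 + E\right)^{2} \left(-12\right) = - 12 \left(-4 + E\right)^{2}$)
$\sqrt{N{\left(O \right)} + j} = \sqrt{\left(-192 - 12 \cdot 390^{2} + 96 \cdot 390\right) + 3106192} = \sqrt{\left(-192 - 1825200 + 37440\right) + 3106192} = \sqrt{-1787952 + 3106192} = \sqrt{1318240} = 4 \sqrt{82390}$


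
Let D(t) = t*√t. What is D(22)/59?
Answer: 22*√22/59 ≈ 1.7490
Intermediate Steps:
D(t) = t^(3/2)
D(22)/59 = 22^(3/2)/59 = (22*√22)*(1/59) = 22*√22/59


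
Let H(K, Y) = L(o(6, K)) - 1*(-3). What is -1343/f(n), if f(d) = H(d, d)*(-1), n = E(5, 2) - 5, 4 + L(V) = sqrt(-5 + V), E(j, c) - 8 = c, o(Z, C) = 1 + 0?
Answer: -1343/5 - 2686*I/5 ≈ -268.6 - 537.2*I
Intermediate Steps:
o(Z, C) = 1
E(j, c) = 8 + c
L(V) = -4 + sqrt(-5 + V)
H(K, Y) = -1 + 2*I (H(K, Y) = (-4 + sqrt(-5 + 1)) - 1*(-3) = (-4 + sqrt(-4)) + 3 = (-4 + 2*I) + 3 = -1 + 2*I)
n = 5 (n = (8 + 2) - 5 = 10 - 5 = 5)
f(d) = 1 - 2*I (f(d) = (-1 + 2*I)*(-1) = 1 - 2*I)
-1343/f(n) = -1343/(1 - 2*I) = ((1 + 2*I)/5)*(-1343) = -1343*(1 + 2*I)/5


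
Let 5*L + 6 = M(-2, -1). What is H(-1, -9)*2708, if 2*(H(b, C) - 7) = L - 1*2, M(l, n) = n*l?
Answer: 75824/5 ≈ 15165.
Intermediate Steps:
M(l, n) = l*n
L = -4/5 (L = -6/5 + (-2*(-1))/5 = -6/5 + (1/5)*2 = -6/5 + 2/5 = -4/5 ≈ -0.80000)
H(b, C) = 28/5 (H(b, C) = 7 + (-4/5 - 1*2)/2 = 7 + (-4/5 - 2)/2 = 7 + (1/2)*(-14/5) = 7 - 7/5 = 28/5)
H(-1, -9)*2708 = (28/5)*2708 = 75824/5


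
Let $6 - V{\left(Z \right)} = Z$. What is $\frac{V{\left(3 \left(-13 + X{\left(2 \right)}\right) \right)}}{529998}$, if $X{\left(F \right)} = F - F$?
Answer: $\frac{15}{176666} \approx 8.4906 \cdot 10^{-5}$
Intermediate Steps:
$X{\left(F \right)} = 0$
$V{\left(Z \right)} = 6 - Z$
$\frac{V{\left(3 \left(-13 + X{\left(2 \right)}\right) \right)}}{529998} = \frac{6 - 3 \left(-13 + 0\right)}{529998} = \left(6 - 3 \left(-13\right)\right) \frac{1}{529998} = \left(6 - -39\right) \frac{1}{529998} = \left(6 + 39\right) \frac{1}{529998} = 45 \cdot \frac{1}{529998} = \frac{15}{176666}$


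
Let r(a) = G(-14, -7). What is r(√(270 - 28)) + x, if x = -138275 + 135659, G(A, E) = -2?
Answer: -2618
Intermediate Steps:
r(a) = -2
x = -2616
r(√(270 - 28)) + x = -2 - 2616 = -2618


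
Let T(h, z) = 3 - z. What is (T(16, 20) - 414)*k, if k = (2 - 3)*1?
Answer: 431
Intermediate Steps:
k = -1 (k = -1*1 = -1)
(T(16, 20) - 414)*k = ((3 - 1*20) - 414)*(-1) = ((3 - 20) - 414)*(-1) = (-17 - 414)*(-1) = -431*(-1) = 431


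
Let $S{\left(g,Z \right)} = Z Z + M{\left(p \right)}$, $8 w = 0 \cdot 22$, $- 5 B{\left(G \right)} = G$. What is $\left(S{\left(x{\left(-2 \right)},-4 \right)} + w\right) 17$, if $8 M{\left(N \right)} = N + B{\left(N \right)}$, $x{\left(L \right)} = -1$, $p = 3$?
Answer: $\frac{2771}{10} \approx 277.1$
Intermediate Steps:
$B{\left(G \right)} = - \frac{G}{5}$
$M{\left(N \right)} = \frac{N}{10}$ ($M{\left(N \right)} = \frac{N - \frac{N}{5}}{8} = \frac{\frac{4}{5} N}{8} = \frac{N}{10}$)
$w = 0$ ($w = \frac{0 \cdot 22}{8} = \frac{1}{8} \cdot 0 = 0$)
$S{\left(g,Z \right)} = \frac{3}{10} + Z^{2}$ ($S{\left(g,Z \right)} = Z Z + \frac{1}{10} \cdot 3 = Z^{2} + \frac{3}{10} = \frac{3}{10} + Z^{2}$)
$\left(S{\left(x{\left(-2 \right)},-4 \right)} + w\right) 17 = \left(\left(\frac{3}{10} + \left(-4\right)^{2}\right) + 0\right) 17 = \left(\left(\frac{3}{10} + 16\right) + 0\right) 17 = \left(\frac{163}{10} + 0\right) 17 = \frac{163}{10} \cdot 17 = \frac{2771}{10}$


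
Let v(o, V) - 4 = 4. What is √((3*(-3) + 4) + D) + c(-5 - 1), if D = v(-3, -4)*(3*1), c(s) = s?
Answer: -6 + √19 ≈ -1.6411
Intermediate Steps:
v(o, V) = 8 (v(o, V) = 4 + 4 = 8)
D = 24 (D = 8*(3*1) = 8*3 = 24)
√((3*(-3) + 4) + D) + c(-5 - 1) = √((3*(-3) + 4) + 24) + (-5 - 1) = √((-9 + 4) + 24) - 6 = √(-5 + 24) - 6 = √19 - 6 = -6 + √19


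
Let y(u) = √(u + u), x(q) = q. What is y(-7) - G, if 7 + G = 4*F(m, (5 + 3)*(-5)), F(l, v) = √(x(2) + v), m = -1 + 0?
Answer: 7 + I*√14 - 4*I*√38 ≈ 7.0 - 20.916*I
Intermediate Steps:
m = -1
F(l, v) = √(2 + v)
G = -7 + 4*I*√38 (G = -7 + 4*√(2 + (5 + 3)*(-5)) = -7 + 4*√(2 + 8*(-5)) = -7 + 4*√(2 - 40) = -7 + 4*√(-38) = -7 + 4*(I*√38) = -7 + 4*I*√38 ≈ -7.0 + 24.658*I)
y(u) = √2*√u (y(u) = √(2*u) = √2*√u)
y(-7) - G = √2*√(-7) - (-7 + 4*I*√38) = √2*(I*√7) + (7 - 4*I*√38) = I*√14 + (7 - 4*I*√38) = 7 + I*√14 - 4*I*√38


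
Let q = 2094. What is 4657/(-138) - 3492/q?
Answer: -1705609/48162 ≈ -35.414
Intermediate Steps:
4657/(-138) - 3492/q = 4657/(-138) - 3492/2094 = 4657*(-1/138) - 3492*1/2094 = -4657/138 - 582/349 = -1705609/48162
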